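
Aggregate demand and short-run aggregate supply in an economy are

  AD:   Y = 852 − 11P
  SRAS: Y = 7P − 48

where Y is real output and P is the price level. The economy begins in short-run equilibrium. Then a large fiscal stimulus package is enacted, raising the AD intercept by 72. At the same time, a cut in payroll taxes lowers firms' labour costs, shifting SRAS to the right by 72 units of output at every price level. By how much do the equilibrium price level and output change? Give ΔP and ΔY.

ΔP = +0, ΔY = +72

After both shocks: AD is Y = 924 − 11P and SRAS is Y = 24 + 7P.
Setting them equal: 900 = 18P, so P = 50.
Y = 924 − 11·50 = 374.
Initially P = 50, Y = 302, so ΔP = +0 and ΔY = +72.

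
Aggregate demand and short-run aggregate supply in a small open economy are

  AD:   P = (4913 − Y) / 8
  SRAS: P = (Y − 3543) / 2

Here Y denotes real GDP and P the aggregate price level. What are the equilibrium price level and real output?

Rearrange AD to Y = 4913 − 8P.
Rearrange SRAS to Y = 3543 + 2P.
Set AD = SRAS: 4913 − 8P = 3543 + 2P, so 1370 = 10P and P = 137.
Then Y = 4913 − 8·137 = 3817.

P = 137, Y = 3817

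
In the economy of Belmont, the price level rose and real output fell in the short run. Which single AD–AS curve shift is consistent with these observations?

SRAS shifted left

P rose and Y fell. An AD shift moves P and Y in the same direction; an SRAS shift moves them in opposite directions.
Here P and Y moved in opposite directions, so the SRAS curve shifted.
Since Y fell, SRAS shifted left.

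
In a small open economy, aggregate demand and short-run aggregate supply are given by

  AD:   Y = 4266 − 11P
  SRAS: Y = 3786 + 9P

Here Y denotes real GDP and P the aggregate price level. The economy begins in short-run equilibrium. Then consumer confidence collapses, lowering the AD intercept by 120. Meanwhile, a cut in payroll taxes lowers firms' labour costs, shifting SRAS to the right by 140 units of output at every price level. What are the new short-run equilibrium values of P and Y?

P = 11, Y = 4025

After both shocks: AD is Y = 4146 − 11P and SRAS is Y = 3926 + 9P.
Setting them equal: 220 = 20P, so P = 11.
Y = 4146 − 11·11 = 4025.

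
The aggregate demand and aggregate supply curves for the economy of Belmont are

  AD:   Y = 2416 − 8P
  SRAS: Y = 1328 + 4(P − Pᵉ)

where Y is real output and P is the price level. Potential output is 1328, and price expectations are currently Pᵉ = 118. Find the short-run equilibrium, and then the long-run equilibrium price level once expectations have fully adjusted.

Short run: with Pᵉ = 118, SRAS is Y = 856 + 4P. Setting AD = SRAS gives 1560 = 12P, so P = 130 and Y = 2416 − 8·130 = 1376.
Output 1376 is above potential 1328, so over time expected prices rise and SRAS shifts left until Y returns to 1328.
Long run: Y = 1328 on the AD curve gives 1328 = 2416 − 8P, so P = 136.

Short run: P = 130, Y = 1376. Long run: P = 136.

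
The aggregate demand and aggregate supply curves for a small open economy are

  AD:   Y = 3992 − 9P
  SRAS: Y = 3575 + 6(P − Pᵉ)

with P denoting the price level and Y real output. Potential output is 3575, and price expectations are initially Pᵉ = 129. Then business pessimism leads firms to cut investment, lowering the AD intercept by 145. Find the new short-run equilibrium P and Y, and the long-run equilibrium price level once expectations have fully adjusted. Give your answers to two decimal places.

AD shifts left: new AD is Y = 3847 − 9P. With Pᵉ = 129, SRAS is Y = 2801 + 6P.
Short run: 3847 − 9P = 2801 + 6P gives 1046 = 15P, so P = 69.73 and Y = 3847 − 9P = 3219.40.
Y = 3219.40 is below potential 3575; expectations adjust and SRAS shifts right until Y = 3575.
Long run: on the new AD curve, 3575 = 3847 − 9P gives P = 30.22.

Short run: P = 69.73, Y = 3219.40. Long run: P = 30.22.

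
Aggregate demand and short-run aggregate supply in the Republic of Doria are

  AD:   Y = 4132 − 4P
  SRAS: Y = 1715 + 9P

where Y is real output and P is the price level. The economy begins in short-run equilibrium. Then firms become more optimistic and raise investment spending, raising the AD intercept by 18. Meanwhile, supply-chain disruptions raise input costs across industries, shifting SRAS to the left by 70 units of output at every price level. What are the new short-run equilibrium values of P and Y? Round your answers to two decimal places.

After both shocks: AD is Y = 4150 − 4P and SRAS is Y = 1645 + 9P.
Setting them equal: 2505 = 13P, so P = 192.69.
Substituting into AD, Y = 3379.23.

P = 192.69, Y = 3379.23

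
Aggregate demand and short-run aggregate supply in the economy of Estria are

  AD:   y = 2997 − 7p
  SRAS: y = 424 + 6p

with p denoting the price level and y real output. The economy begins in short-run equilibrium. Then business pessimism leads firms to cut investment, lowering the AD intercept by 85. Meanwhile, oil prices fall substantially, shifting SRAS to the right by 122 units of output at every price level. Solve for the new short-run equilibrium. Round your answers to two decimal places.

After both shocks: AD is y = 2912 − 7p and SRAS is y = 546 + 6p.
Setting them equal: 2366 = 13p, so p = 182.00.
Substituting into AD, y = 1638.00.

p = 182.00, y = 1638.00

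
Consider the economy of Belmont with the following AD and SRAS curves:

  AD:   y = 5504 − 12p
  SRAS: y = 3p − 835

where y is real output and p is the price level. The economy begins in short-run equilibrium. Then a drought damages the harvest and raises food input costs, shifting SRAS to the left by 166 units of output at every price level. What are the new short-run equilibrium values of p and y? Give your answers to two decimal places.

p = 433.67, y = 300.00

This is a negative supply shock: SRAS shifts left.
New SRAS: y = 3p − 1001.
Set AD = SRAS: 5504 − 12p = 3p − 1001, so 6505 = 15p and p = 433.67.
Substituting into AD, y = 300.00.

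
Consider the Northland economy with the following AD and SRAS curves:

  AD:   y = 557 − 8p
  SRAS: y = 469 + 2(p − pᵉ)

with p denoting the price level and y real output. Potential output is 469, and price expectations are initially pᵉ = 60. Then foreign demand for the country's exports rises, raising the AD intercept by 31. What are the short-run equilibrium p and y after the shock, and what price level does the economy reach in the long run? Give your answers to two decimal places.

AD shifts right: new AD is y = 588 − 8p. With pᵉ = 60, SRAS is y = 349 + 2p.
Short run: 588 − 8p = 349 + 2p gives 239 = 10p, so p = 23.90 and y = 588 − 8p = 396.80.
y = 396.80 is below potential 469; expectations adjust and SRAS shifts right until y = 469.
Long run: on the new AD curve, 469 = 588 − 8p gives p = 14.88.

Short run: p = 23.90, y = 396.80. Long run: p = 14.88.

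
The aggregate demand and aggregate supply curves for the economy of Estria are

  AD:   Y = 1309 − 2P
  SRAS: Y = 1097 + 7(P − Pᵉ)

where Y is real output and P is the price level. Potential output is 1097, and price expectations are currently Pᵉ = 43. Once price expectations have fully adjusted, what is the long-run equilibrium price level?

Short run: with Pᵉ = 43, SRAS is Y = 796 + 7P. Setting AD = SRAS gives 513 = 9P, so P = 57 and Y = 1309 − 2·57 = 1195.
Output 1195 is above potential 1097, so over time expected prices rise and SRAS shifts left until Y returns to 1097.
Long run: Y = 1097 on the AD curve gives 1097 = 1309 − 2P, so P = 106.

Long-run P = 106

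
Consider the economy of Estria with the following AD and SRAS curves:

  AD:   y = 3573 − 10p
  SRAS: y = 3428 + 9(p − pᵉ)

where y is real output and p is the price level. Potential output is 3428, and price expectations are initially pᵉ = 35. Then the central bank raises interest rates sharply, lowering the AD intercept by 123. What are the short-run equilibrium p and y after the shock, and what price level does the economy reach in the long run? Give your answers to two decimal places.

AD shifts left: new AD is y = 3450 − 10p. With pᵉ = 35, SRAS is y = 3113 + 9p.
Short run: 3450 − 10p = 3113 + 9p gives 337 = 19p, so p = 17.74 and y = 3450 − 10p = 3272.63.
y = 3272.63 is below potential 3428; expectations adjust and SRAS shifts right until y = 3428.
Long run: on the new AD curve, 3428 = 3450 − 10p gives p = 2.20.

Short run: p = 17.74, y = 3272.63. Long run: p = 2.20.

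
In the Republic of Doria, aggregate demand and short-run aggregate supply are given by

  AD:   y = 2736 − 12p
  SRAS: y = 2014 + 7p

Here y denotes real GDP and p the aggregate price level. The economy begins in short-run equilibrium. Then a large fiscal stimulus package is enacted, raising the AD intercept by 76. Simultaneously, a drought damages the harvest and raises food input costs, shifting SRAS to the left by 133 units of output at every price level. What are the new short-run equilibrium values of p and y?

p = 49, y = 2224

After both shocks: AD is y = 2812 − 12p and SRAS is y = 1881 + 7p.
Setting them equal: 931 = 19p, so p = 49.
y = 2812 − 12·49 = 2224.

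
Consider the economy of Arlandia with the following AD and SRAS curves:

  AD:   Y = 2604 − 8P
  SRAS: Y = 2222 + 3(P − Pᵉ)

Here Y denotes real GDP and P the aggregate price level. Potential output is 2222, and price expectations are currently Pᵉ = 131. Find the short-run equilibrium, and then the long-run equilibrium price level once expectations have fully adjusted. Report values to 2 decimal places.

Short run: with Pᵉ = 131, SRAS is Y = 1829 + 3P. Setting AD = SRAS gives 775 = 11P, so P = 70.45 and Y = 2604 − 8P = 2040.36.
Output 2040.36 is below potential 2222, so over time expected prices fall and SRAS shifts right until Y returns to 2222.
Long run: Y = 2222 on the AD curve gives 2222 = 2604 − 8P, so P = 47.75.

Short run: P = 70.45, Y = 2040.36. Long run: P = 47.75.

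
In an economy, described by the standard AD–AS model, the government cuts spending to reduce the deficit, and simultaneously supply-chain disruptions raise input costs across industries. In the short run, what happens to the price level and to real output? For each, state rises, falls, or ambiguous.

Price level: ambiguous; output: falls

The first event is a negative demand shock: AD shifts left, which by itself pushes P down and Y down.
The second is an adverse supply shock: SRAS shifts left, which by itself pushes P up and Y down.
The two shocks push P in opposite directions, so the effect on P is ambiguous. Both shocks push Y down, so Y falls.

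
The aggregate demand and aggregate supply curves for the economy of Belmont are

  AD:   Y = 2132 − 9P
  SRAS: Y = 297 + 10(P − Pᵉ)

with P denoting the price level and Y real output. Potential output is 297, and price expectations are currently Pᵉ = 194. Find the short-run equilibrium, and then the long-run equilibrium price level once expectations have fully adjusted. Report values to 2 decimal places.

Short run: with Pᵉ = 194, SRAS is Y = 10P − 1643. Setting AD = SRAS gives 3775 = 19P, so P = 198.68 and Y = 2132 − 9P = 343.84.
Output 343.84 is above potential 297, so over time expected prices rise and SRAS shifts left until Y returns to 297.
Long run: Y = 297 on the AD curve gives 297 = 2132 − 9P, so P = 203.89.

Short run: P = 198.68, Y = 343.84. Long run: P = 203.89.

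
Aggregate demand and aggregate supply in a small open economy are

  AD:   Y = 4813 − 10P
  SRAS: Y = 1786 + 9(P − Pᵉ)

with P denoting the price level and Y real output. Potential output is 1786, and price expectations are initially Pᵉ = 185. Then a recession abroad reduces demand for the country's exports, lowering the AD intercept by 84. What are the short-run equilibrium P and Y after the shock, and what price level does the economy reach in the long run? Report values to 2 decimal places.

Short run: P = 242.53, Y = 2303.74. Long run: P = 294.30.

AD shifts left: new AD is Y = 4729 − 10P. With Pᵉ = 185, SRAS is Y = 121 + 9P.
Short run: 4729 − 10P = 121 + 9P gives 4608 = 19P, so P = 242.53 and Y = 4729 − 10P = 2303.74.
Y = 2303.74 is above potential 1786; expectations adjust and SRAS shifts left until Y = 1786.
Long run: on the new AD curve, 1786 = 4729 − 10P gives P = 294.30.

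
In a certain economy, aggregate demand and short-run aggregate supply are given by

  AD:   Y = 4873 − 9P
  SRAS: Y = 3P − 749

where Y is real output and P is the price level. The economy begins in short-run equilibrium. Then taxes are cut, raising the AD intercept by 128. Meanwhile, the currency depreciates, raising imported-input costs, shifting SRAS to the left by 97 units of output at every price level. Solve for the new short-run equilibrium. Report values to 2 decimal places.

P = 487.25, Y = 615.75

After both shocks: AD is Y = 5001 − 9P and SRAS is Y = 3P − 846.
Setting them equal: 5847 = 12P, so P = 487.25.
Substituting into AD, Y = 615.75.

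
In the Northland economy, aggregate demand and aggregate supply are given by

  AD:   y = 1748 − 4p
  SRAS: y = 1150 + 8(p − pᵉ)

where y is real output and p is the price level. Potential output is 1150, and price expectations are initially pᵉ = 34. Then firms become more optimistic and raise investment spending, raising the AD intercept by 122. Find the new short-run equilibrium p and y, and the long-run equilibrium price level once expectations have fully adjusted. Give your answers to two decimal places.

Short run: p = 82.67, y = 1539.33. Long run: p = 180.00.

AD shifts right: new AD is y = 1870 − 4p. With pᵉ = 34, SRAS is y = 878 + 8p.
Short run: 1870 − 4p = 878 + 8p gives 992 = 12p, so p = 82.67 and y = 1870 − 4p = 1539.33.
y = 1539.33 is above potential 1150; expectations adjust and SRAS shifts left until y = 1150.
Long run: on the new AD curve, 1150 = 1870 − 4p gives p = 180.00.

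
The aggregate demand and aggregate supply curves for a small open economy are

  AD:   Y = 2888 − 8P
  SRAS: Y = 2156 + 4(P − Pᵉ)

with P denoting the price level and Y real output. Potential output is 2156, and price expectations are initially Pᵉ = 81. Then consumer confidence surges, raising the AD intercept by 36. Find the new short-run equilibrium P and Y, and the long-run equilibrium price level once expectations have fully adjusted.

AD shifts right: new AD is Y = 2924 − 8P. With Pᵉ = 81, SRAS is Y = 1832 + 4P.
Short run: 2924 − 8P = 1832 + 4P gives 1092 = 12P, so P = 91 and Y = 2924 − 8·91 = 2196.
Y = 2196 is above potential 2156; expectations adjust and SRAS shifts left until Y = 2156.
Long run: on the new AD curve, 2156 = 2924 − 8P gives P = 96.

Short run: P = 91, Y = 2196. Long run: P = 96.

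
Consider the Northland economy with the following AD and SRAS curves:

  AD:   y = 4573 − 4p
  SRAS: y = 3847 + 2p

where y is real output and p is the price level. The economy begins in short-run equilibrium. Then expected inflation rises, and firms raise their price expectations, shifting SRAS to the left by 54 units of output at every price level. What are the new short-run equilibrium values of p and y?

This is a negative supply shock: SRAS shifts left.
New SRAS: y = 3793 + 2p.
Set AD = SRAS: 4573 − 4p = 3793 + 2p, so 780 = 6p and p = 130.
y = 4573 − 4·130 = 4053.

p = 130, y = 4053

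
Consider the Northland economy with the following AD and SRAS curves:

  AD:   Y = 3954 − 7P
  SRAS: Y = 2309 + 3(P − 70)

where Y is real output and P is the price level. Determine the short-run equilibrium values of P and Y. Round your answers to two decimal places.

Write SRAS as Y = 2309 + 3P − 210 = 2099 + 3P.
Set AD = SRAS: 3954 − 7P = 2099 + 3P, so 1855 = 10P and P = 185.50.
Substituting into AD, Y = 3954 − 7P = 2655.50.

P = 185.50, Y = 2655.50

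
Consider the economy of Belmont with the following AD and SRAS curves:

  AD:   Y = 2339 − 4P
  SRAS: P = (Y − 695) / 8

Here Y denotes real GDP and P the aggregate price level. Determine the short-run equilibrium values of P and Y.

Rearrange SRAS to Y = 695 + 8P.
Set AD = SRAS: 2339 − 4P = 695 + 8P, so 1644 = 12P and P = 137.
Then Y = 2339 − 4·137 = 1791.

P = 137, Y = 1791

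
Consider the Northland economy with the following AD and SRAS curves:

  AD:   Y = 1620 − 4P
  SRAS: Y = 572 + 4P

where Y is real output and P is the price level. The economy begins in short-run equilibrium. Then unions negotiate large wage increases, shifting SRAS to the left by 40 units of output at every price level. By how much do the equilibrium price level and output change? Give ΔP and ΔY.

ΔP = +5, ΔY = -20

This is a negative supply shock: SRAS shifts left.
New SRAS: Y = 532 + 4P.
Set AD = SRAS: 1620 − 4P = 532 + 4P, so 1088 = 8P and P = 136.
Y = 1620 − 4·136 = 1076.
Initially P = 131, Y = 1096, so ΔP = +5 and ΔY = -20.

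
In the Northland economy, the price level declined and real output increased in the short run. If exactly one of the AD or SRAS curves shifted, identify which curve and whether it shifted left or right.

SRAS shifted right

P fell and Y rose. An AD shift moves P and Y in the same direction; an SRAS shift moves them in opposite directions.
Here P and Y moved in opposite directions, so the SRAS curve shifted.
Since Y rose, SRAS shifted right.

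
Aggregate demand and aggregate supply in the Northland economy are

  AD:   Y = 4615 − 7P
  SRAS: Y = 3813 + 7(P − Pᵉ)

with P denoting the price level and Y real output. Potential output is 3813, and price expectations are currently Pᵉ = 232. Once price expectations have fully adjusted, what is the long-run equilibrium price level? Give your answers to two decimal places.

Long-run P = 114.57

Short run: with Pᵉ = 232, SRAS is Y = 2189 + 7P. Setting AD = SRAS gives 2426 = 14P, so P = 173.29 and Y = 4615 − 7P = 3402.00.
Output 3402.00 is below potential 3813, so over time expected prices fall and SRAS shifts right until Y returns to 3813.
Long run: Y = 3813 on the AD curve gives 3813 = 4615 − 7P, so P = 114.57.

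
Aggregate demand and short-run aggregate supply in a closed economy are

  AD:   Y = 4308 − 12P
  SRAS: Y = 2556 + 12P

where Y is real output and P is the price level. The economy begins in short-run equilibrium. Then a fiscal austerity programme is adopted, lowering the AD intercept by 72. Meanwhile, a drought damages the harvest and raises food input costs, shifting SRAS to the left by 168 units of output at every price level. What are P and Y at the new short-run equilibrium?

After both shocks: AD is Y = 4236 − 12P and SRAS is Y = 2388 + 12P.
Setting them equal: 1848 = 24P, so P = 77.
Y = 4236 − 12·77 = 3312.

P = 77, Y = 3312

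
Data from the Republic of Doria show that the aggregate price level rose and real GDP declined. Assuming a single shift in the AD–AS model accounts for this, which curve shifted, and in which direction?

SRAS shifted left

P rose and Y fell. An AD shift moves P and Y in the same direction; an SRAS shift moves them in opposite directions.
Here P and Y moved in opposite directions, so the SRAS curve shifted.
Since Y fell, SRAS shifted left.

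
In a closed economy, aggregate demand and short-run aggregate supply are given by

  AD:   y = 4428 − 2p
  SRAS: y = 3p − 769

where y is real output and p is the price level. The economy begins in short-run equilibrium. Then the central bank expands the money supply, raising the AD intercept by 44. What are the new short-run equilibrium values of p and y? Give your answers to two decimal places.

p = 1048.20, y = 2375.60

This is a positive demand shock: AD shifts right.
New AD: y = 4472 − 2p.
Set AD = SRAS: 4472 − 2p = 3p − 769, so 5241 = 5p and p = 1048.20.
Substituting into AD, y = 2375.60.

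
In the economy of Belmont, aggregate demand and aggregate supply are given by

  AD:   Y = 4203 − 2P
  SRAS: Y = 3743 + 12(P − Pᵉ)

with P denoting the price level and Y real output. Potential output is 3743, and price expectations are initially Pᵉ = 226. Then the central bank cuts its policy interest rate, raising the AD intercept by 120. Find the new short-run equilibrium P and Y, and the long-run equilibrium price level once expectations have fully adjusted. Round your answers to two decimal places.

AD shifts right: new AD is Y = 4323 − 2P. With Pᵉ = 226, SRAS is Y = 1031 + 12P.
Short run: 4323 − 2P = 1031 + 12P gives 3292 = 14P, so P = 235.14 and Y = 4323 − 2P = 3852.71.
Y = 3852.71 is above potential 3743; expectations adjust and SRAS shifts left until Y = 3743.
Long run: on the new AD curve, 3743 = 4323 − 2P gives P = 290.00.

Short run: P = 235.14, Y = 3852.71. Long run: P = 290.00.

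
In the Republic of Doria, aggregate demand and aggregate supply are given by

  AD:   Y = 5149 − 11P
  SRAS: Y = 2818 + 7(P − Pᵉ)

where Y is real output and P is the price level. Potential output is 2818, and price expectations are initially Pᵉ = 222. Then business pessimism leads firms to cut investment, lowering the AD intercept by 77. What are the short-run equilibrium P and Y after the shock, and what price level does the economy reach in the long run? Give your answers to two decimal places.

AD shifts left: new AD is Y = 5072 − 11P. With Pᵉ = 222, SRAS is Y = 1264 + 7P.
Short run: 5072 − 11P = 1264 + 7P gives 3808 = 18P, so P = 211.56 and Y = 5072 − 11P = 2744.89.
Y = 2744.89 is below potential 2818; expectations adjust and SRAS shifts right until Y = 2818.
Long run: on the new AD curve, 2818 = 5072 − 11P gives P = 204.91.

Short run: P = 211.56, Y = 2744.89. Long run: P = 204.91.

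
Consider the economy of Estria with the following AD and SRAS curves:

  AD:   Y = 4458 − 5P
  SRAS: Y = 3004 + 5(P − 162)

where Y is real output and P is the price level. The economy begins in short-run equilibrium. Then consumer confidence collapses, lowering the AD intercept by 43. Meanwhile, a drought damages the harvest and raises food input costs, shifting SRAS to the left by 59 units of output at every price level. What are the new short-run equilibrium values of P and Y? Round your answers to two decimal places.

P = 228.00, Y = 3275.00

After both shocks: AD is Y = 4415 − 5P and SRAS is Y = 2135 + 5P.
Setting them equal: 2280 = 10P, so P = 228.00.
Substituting into AD, Y = 3275.00.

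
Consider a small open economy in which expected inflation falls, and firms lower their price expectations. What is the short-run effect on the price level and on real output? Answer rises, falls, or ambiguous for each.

This is a favourable supply shock: SRAS shifts right.
Moving along the downward-sloping AD curve, P falls and Y rises.

Price level: falls; output: rises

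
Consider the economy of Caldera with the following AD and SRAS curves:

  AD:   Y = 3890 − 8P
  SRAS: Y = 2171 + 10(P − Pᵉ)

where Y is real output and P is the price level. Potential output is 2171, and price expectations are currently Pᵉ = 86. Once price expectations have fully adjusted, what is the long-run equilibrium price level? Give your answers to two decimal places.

Short run: with Pᵉ = 86, SRAS is Y = 1311 + 10P. Setting AD = SRAS gives 2579 = 18P, so P = 143.28 and Y = 3890 − 8P = 2743.78.
Output 2743.78 is above potential 2171, so over time expected prices rise and SRAS shifts left until Y returns to 2171.
Long run: Y = 2171 on the AD curve gives 2171 = 3890 − 8P, so P = 214.88.

Long-run P = 214.88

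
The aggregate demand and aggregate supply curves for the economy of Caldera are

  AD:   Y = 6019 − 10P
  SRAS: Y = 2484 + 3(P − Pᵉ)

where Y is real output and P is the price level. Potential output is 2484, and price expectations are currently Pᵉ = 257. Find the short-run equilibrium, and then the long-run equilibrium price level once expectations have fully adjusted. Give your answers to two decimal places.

Short run: with Pᵉ = 257, SRAS is Y = 1713 + 3P. Setting AD = SRAS gives 4306 = 13P, so P = 331.23 and Y = 6019 − 10P = 2706.69.
Output 2706.69 is above potential 2484, so over time expected prices rise and SRAS shifts left until Y returns to 2484.
Long run: Y = 2484 on the AD curve gives 2484 = 6019 − 10P, so P = 353.50.

Short run: P = 331.23, Y = 2706.69. Long run: P = 353.50.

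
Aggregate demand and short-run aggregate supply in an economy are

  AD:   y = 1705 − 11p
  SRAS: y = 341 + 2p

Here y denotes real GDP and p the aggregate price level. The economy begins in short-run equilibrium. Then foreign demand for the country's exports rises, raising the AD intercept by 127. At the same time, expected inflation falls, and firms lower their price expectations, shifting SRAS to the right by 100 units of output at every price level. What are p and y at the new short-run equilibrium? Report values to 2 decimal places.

After both shocks: AD is y = 1832 − 11p and SRAS is y = 441 + 2p.
Setting them equal: 1391 = 13p, so p = 107.00.
Substituting into AD, y = 655.00.

p = 107.00, y = 655.00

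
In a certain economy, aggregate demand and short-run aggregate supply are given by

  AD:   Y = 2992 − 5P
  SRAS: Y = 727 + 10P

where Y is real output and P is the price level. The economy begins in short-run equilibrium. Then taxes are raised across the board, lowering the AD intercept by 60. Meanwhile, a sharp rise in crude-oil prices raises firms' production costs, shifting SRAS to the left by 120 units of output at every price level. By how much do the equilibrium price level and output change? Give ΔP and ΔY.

ΔP = +4, ΔY = -80

After both shocks: AD is Y = 2932 − 5P and SRAS is Y = 607 + 10P.
Setting them equal: 2325 = 15P, so P = 155.
Y = 2932 − 5·155 = 2157.
Initially P = 151, Y = 2237, so ΔP = +4 and ΔY = -80.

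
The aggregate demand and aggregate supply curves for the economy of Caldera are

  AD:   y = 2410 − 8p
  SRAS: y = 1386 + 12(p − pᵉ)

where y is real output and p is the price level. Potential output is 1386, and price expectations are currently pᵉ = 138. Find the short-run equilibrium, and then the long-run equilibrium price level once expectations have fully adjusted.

Short run: with pᵉ = 138, SRAS is y = 12p − 270. Setting AD = SRAS gives 2680 = 20p, so p = 134 and y = 2410 − 8·134 = 1338.
Output 1338 is below potential 1386, so over time expected prices fall and SRAS shifts right until y returns to 1386.
Long run: y = 1386 on the AD curve gives 1386 = 2410 − 8p, so p = 128.

Short run: p = 134, y = 1338. Long run: p = 128.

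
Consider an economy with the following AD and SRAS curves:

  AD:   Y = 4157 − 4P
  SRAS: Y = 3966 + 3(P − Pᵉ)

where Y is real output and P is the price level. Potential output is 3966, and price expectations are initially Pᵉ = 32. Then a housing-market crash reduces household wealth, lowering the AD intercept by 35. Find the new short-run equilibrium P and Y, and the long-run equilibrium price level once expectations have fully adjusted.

Short run: P = 36, Y = 3978. Long run: P = 39.

AD shifts left: new AD is Y = 4122 − 4P. With Pᵉ = 32, SRAS is Y = 3870 + 3P.
Short run: 4122 − 4P = 3870 + 3P gives 252 = 7P, so P = 36 and Y = 4122 − 4·36 = 3978.
Y = 3978 is above potential 3966; expectations adjust and SRAS shifts left until Y = 3966.
Long run: on the new AD curve, 3966 = 4122 − 4P gives P = 39.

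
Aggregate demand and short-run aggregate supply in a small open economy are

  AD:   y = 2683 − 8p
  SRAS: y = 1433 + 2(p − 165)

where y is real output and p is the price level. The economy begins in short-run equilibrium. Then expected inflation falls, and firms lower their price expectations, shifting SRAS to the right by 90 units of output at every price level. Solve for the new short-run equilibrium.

p = 149, y = 1491

This is a positive supply shock: SRAS shifts right.
New SRAS: y = 1193 + 2p.
Set AD = SRAS: 2683 − 8p = 1193 + 2p, so 1490 = 10p and p = 149.
y = 2683 − 8·149 = 1491.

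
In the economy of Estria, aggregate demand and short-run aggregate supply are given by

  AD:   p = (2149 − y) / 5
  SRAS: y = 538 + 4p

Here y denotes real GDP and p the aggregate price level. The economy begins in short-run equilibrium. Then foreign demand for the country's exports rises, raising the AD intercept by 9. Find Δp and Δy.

Δp = +1, Δy = +4

This is a positive demand shock: AD shifts right.
New AD: y = 2158 − 5p.
Set AD = SRAS: 2158 − 5p = 538 + 4p, so 1620 = 9p and p = 180.
y = 2158 − 5·180 = 1258.
Initially p = 179, y = 1254, so Δp = +1 and Δy = +4.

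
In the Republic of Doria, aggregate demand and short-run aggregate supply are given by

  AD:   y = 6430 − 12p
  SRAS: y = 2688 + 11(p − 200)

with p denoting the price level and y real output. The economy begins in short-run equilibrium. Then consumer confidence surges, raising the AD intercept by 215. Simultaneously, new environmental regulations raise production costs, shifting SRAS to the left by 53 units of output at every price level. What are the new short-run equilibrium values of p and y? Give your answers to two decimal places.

p = 270.00, y = 3405.00

After both shocks: AD is y = 6645 − 12p and SRAS is y = 435 + 11p.
Setting them equal: 6210 = 23p, so p = 270.00.
Substituting into AD, y = 3405.00.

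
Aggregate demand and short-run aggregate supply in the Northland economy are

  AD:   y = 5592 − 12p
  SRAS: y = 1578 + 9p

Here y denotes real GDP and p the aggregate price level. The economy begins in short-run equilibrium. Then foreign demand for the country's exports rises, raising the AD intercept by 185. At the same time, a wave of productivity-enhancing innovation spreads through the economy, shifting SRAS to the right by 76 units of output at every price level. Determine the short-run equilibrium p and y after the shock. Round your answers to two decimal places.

p = 196.33, y = 3421.00

After both shocks: AD is y = 5777 − 12p and SRAS is y = 1654 + 9p.
Setting them equal: 4123 = 21p, so p = 196.33.
Substituting into AD, y = 3421.00.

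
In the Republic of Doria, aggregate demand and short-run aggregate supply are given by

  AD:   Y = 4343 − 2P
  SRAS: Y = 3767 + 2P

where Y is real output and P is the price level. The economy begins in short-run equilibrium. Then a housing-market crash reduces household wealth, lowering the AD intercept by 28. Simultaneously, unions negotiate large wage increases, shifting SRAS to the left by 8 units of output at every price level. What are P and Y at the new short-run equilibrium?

P = 139, Y = 4037

After both shocks: AD is Y = 4315 − 2P and SRAS is Y = 3759 + 2P.
Setting them equal: 556 = 4P, so P = 139.
Y = 4315 − 2·139 = 4037.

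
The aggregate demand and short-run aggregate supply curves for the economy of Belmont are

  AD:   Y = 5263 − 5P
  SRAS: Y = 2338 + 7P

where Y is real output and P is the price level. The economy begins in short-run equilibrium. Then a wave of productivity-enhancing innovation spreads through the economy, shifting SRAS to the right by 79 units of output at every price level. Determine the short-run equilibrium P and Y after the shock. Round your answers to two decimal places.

This is a positive supply shock: SRAS shifts right.
New SRAS: Y = 2417 + 7P.
Set AD = SRAS: 5263 − 5P = 2417 + 7P, so 2846 = 12P and P = 237.17.
Substituting into AD, Y = 4077.17.

P = 237.17, Y = 4077.17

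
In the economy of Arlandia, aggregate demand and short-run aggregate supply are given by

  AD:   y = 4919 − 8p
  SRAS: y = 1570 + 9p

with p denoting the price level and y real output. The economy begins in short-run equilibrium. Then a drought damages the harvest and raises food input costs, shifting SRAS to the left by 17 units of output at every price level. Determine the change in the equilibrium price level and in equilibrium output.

This is a negative supply shock: SRAS shifts left.
New SRAS: y = 1553 + 9p.
Set AD = SRAS: 4919 − 8p = 1553 + 9p, so 3366 = 17p and p = 198.
y = 4919 − 8·198 = 3335.
Initially p = 197, y = 3343, so Δp = +1 and Δy = -8.

Δp = +1, Δy = -8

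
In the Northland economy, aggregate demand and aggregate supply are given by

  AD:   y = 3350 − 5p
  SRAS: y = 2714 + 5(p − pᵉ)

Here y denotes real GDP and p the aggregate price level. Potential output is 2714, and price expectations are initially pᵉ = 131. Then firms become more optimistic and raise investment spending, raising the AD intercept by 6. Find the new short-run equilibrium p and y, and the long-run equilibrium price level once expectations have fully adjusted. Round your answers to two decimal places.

Short run: p = 129.70, y = 2707.50. Long run: p = 128.40.

AD shifts right: new AD is y = 3356 − 5p. With pᵉ = 131, SRAS is y = 2059 + 5p.
Short run: 3356 − 5p = 2059 + 5p gives 1297 = 10p, so p = 129.70 and y = 3356 − 5p = 2707.50.
y = 2707.50 is below potential 2714; expectations adjust and SRAS shifts right until y = 2714.
Long run: on the new AD curve, 2714 = 3356 − 5p gives p = 128.40.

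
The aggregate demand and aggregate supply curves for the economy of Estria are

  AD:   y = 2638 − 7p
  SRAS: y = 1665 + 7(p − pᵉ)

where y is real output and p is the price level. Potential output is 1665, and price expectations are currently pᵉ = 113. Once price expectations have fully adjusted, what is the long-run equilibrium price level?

Short run: with pᵉ = 113, SRAS is y = 874 + 7p. Setting AD = SRAS gives 1764 = 14p, so p = 126 and y = 2638 − 7·126 = 1756.
Output 1756 is above potential 1665, so over time expected prices rise and SRAS shifts left until y returns to 1665.
Long run: y = 1665 on the AD curve gives 1665 = 2638 − 7p, so p = 139.

Long-run p = 139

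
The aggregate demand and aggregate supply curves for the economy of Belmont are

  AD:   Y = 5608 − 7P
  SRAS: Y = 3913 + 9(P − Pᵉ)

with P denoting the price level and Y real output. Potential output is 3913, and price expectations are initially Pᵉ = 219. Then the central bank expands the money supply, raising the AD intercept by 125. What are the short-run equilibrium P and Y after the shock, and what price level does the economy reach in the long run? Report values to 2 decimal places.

Short run: P = 236.94, Y = 4074.44. Long run: P = 260.00.

AD shifts right: new AD is Y = 5733 − 7P. With Pᵉ = 219, SRAS is Y = 1942 + 9P.
Short run: 5733 − 7P = 1942 + 9P gives 3791 = 16P, so P = 236.94 and Y = 5733 − 7P = 4074.44.
Y = 4074.44 is above potential 3913; expectations adjust and SRAS shifts left until Y = 3913.
Long run: on the new AD curve, 3913 = 5733 − 7P gives P = 260.00.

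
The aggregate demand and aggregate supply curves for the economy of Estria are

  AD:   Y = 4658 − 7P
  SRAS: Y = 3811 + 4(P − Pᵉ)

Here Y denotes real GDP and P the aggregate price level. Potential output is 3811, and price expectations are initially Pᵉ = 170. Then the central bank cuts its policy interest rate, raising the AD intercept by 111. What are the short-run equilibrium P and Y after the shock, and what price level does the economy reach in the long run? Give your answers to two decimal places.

Short run: P = 148.91, Y = 3726.64. Long run: P = 136.86.

AD shifts right: new AD is Y = 4769 − 7P. With Pᵉ = 170, SRAS is Y = 3131 + 4P.
Short run: 4769 − 7P = 3131 + 4P gives 1638 = 11P, so P = 148.91 and Y = 4769 − 7P = 3726.64.
Y = 3726.64 is below potential 3811; expectations adjust and SRAS shifts right until Y = 3811.
Long run: on the new AD curve, 3811 = 4769 − 7P gives P = 136.86.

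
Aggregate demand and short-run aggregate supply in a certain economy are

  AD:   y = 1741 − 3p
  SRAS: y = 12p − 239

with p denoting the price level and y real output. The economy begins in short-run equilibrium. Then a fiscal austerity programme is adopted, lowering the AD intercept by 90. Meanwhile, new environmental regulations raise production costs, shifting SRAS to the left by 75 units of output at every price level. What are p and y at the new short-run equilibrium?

p = 131, y = 1258

After both shocks: AD is y = 1651 − 3p and SRAS is y = 12p − 314.
Setting them equal: 1965 = 15p, so p = 131.
y = 1651 − 3·131 = 1258.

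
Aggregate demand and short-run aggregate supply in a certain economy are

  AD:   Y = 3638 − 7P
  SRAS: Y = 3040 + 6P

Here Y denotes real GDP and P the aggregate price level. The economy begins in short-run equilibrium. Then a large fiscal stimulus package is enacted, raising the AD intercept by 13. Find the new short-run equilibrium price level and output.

P = 47, Y = 3322

This is a positive demand shock: AD shifts right.
New AD: Y = 3651 − 7P.
Set AD = SRAS: 3651 − 7P = 3040 + 6P, so 611 = 13P and P = 47.
Y = 3651 − 7·47 = 3322.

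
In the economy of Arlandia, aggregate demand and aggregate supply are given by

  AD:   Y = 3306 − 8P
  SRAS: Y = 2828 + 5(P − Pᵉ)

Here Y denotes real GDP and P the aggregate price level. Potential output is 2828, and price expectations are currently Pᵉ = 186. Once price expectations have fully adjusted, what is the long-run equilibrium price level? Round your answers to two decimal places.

Short run: with Pᵉ = 186, SRAS is Y = 1898 + 5P. Setting AD = SRAS gives 1408 = 13P, so P = 108.31 and Y = 3306 − 8P = 2439.54.
Output 2439.54 is below potential 2828, so over time expected prices fall and SRAS shifts right until Y returns to 2828.
Long run: Y = 2828 on the AD curve gives 2828 = 3306 − 8P, so P = 59.75.

Long-run P = 59.75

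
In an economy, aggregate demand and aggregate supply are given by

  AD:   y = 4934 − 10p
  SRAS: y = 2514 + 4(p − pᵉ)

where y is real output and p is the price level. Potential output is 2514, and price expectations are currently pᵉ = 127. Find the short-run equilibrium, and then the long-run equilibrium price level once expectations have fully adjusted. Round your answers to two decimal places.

Short run: with pᵉ = 127, SRAS is y = 2006 + 4p. Setting AD = SRAS gives 2928 = 14p, so p = 209.14 and y = 4934 − 10p = 2842.57.
Output 2842.57 is above potential 2514, so over time expected prices rise and SRAS shifts left until y returns to 2514.
Long run: y = 2514 on the AD curve gives 2514 = 4934 − 10p, so p = 242.00.

Short run: p = 209.14, y = 2842.57. Long run: p = 242.00.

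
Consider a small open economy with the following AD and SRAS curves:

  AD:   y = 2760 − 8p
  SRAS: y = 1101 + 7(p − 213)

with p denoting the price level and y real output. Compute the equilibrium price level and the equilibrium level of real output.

Write SRAS as y = 1101 + 7p − 1491 = 7p − 390.
Set AD = SRAS: 2760 − 8p = 7p − 390, so 3150 = 15p and p = 210.
Then y = 2760 − 8·210 = 1080.

p = 210, y = 1080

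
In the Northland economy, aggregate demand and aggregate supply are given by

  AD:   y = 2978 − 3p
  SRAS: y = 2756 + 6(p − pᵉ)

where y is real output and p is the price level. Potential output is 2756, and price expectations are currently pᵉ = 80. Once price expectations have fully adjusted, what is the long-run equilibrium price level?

Short run: with pᵉ = 80, SRAS is y = 2276 + 6p. Setting AD = SRAS gives 702 = 9p, so p = 78 and y = 2978 − 3·78 = 2744.
Output 2744 is below potential 2756, so over time expected prices fall and SRAS shifts right until y returns to 2756.
Long run: y = 2756 on the AD curve gives 2756 = 2978 − 3p, so p = 74.

Long-run p = 74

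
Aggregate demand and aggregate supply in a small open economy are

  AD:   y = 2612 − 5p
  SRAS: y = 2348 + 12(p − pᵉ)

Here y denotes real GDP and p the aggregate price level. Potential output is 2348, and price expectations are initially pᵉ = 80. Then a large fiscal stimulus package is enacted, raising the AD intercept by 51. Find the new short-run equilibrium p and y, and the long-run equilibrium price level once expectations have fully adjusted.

Short run: p = 75, y = 2288. Long run: p = 63.

AD shifts right: new AD is y = 2663 − 5p. With pᵉ = 80, SRAS is y = 1388 + 12p.
Short run: 2663 − 5p = 1388 + 12p gives 1275 = 17p, so p = 75 and y = 2663 − 5·75 = 2288.
y = 2288 is below potential 2348; expectations adjust and SRAS shifts right until y = 2348.
Long run: on the new AD curve, 2348 = 2663 − 5p gives p = 63.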